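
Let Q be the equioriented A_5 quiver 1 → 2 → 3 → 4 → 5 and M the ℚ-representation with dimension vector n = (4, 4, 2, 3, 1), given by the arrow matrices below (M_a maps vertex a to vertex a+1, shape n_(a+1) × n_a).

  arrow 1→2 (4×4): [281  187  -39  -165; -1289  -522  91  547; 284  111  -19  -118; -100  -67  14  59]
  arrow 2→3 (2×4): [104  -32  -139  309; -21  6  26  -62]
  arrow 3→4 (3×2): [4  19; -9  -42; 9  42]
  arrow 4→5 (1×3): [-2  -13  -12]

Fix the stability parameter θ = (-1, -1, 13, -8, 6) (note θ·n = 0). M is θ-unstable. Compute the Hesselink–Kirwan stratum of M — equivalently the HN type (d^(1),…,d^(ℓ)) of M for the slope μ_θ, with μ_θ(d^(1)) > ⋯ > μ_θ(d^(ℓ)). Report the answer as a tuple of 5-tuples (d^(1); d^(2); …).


Via rank(M_{q-1}∘⋯∘M_p): M ≅ I[1,2]^2, I[1,4], I[1,5], I[4,4].
μ_θ-semistable layers: μ^(1)=6; μ^(2)=5/2; μ^(3)=-1; μ^(4)=-8

((0, 0, 0, 0, 1); (0, 0, 2, 2, 0); (4, 4, 0, 0, 0); (0, 0, 0, 1, 0))


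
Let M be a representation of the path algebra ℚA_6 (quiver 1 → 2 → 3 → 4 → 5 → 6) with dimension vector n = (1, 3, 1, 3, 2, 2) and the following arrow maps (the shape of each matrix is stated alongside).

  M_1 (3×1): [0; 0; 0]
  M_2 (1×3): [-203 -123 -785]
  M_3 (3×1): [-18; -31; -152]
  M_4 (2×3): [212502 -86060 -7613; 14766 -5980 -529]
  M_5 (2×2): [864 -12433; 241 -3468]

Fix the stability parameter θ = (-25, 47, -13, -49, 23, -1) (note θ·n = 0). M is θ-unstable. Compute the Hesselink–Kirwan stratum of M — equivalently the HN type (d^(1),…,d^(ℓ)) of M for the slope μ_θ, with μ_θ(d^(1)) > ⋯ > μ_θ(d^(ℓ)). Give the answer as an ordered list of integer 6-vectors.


Via rank(M_{q-1}∘⋯∘M_p): M ≅ I[1,1], I[2,2]^2, I[2,4], I[4,4], I[4,6], I[5,6].
μ_θ-semistable layers: μ^(1)=47; μ^(2)=11; μ^(3)=-5; μ^(4)=-25; μ^(5)=-49

((0, 2, 0, 0, 0, 0); (0, 0, 0, 0, 2, 2); (0, 1, 1, 1, 0, 0); (1, 0, 0, 0, 0, 0); (0, 0, 0, 2, 0, 0))


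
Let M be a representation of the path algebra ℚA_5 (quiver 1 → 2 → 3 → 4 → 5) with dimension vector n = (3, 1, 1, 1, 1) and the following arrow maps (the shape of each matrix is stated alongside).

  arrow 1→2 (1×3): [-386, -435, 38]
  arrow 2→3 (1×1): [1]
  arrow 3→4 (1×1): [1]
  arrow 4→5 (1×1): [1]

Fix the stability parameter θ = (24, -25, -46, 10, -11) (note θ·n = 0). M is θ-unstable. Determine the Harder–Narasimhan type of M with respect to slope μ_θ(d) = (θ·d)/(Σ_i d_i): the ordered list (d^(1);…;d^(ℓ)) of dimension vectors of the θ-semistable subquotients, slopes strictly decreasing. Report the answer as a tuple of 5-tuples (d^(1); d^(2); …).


Via rank(M_{q-1}∘⋯∘M_p): M ≅ I[1,1]^2, I[1,5].
μ_θ-semistable layers: μ^(1)=24; μ^(2)=-1/2; μ^(3)=-47/3

((2, 0, 0, 0, 0); (0, 0, 0, 1, 1); (1, 1, 1, 0, 0))


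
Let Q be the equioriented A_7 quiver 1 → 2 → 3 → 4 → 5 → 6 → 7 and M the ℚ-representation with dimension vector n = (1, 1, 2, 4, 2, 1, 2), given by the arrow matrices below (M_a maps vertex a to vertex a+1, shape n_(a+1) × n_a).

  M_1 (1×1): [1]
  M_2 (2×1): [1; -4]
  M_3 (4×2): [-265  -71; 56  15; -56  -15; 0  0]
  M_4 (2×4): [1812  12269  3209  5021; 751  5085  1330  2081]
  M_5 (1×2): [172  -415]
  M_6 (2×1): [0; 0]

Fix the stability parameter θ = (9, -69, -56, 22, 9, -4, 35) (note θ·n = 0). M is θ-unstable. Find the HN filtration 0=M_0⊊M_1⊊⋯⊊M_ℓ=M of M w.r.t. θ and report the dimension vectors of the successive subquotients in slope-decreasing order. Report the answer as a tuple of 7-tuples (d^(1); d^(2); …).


Barcode: M ≅ I[1,6], I[3,4], I[4,4], I[4,5], I[7,7]^2. HN layers by μ_θ (6 steps, strictly decreasing):
  μ^(1)=35; μ^(2)=22; μ^(3)=31/2; μ^(4)=9; μ^(5)=-116/3; μ^(6)=-56

((0, 0, 0, 0, 0, 0, 2); (0, 0, 0, 2, 0, 0, 0); (0, 0, 0, 1, 1, 0, 0); (0, 0, 0, 1, 1, 1, 0); (1, 1, 1, 0, 0, 0, 0); (0, 0, 1, 0, 0, 0, 0))


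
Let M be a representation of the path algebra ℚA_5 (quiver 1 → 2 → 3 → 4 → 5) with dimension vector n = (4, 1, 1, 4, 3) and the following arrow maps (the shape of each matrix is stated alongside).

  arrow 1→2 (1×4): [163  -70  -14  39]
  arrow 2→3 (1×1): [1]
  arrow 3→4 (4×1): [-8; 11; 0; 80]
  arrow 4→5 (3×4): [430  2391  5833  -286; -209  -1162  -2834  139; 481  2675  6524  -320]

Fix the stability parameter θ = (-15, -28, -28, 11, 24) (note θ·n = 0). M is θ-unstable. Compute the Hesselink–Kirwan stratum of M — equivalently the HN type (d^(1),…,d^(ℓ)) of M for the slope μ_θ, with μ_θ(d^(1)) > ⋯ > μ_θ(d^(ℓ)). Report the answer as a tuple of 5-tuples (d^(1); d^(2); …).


Barcode: M ≅ I[1,1]^3, I[1,5], I[4,4], I[4,5]^2. HN layers by μ_θ (4 steps, strictly decreasing):
  μ^(1)=24; μ^(2)=11; μ^(3)=-15; μ^(4)=-71/3

((0, 0, 0, 0, 3); (0, 0, 0, 4, 0); (3, 0, 0, 0, 0); (1, 1, 1, 0, 0))


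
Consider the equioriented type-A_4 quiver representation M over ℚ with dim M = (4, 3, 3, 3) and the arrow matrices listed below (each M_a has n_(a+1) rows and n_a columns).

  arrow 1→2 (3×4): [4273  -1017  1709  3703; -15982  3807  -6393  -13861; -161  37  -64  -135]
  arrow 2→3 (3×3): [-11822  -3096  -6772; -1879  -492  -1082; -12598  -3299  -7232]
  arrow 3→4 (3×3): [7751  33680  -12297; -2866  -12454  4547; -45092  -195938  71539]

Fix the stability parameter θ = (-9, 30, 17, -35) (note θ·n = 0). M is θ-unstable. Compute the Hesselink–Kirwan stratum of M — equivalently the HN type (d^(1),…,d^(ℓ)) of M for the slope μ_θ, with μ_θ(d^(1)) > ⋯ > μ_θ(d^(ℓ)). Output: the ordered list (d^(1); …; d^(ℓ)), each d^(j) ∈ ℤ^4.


Via rank(M_{q-1}∘⋯∘M_p): M ≅ I[1,1], I[1,2], I[1,3], I[1,4], I[3,4], I[4,4].
μ_θ-semistable layers: μ^(1)=30; μ^(2)=47/2; μ^(3)=4; μ^(4)=-9; μ^(5)=-35

((0, 1, 0, 0); (0, 1, 1, 0); (0, 1, 1, 1); (4, 0, 1, 1); (0, 0, 0, 1))


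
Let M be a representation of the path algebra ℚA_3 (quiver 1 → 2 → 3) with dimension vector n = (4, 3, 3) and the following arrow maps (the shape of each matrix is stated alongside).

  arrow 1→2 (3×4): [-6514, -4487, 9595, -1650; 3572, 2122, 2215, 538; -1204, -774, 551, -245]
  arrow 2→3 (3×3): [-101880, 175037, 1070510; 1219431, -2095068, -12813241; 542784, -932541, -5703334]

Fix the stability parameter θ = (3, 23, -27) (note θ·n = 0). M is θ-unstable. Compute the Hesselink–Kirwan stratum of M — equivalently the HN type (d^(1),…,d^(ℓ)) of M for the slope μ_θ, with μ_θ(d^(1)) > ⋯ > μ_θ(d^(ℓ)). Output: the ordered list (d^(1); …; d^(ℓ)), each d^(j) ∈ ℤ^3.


Interval decomposition of M: I[1,1], I[1,2], I[1,3]^2, I[3,3].
HN type (ℓ=4): μ^(1)=23; μ^(2)=3; μ^(3)=-1/3; μ^(4)=-27

((0, 1, 0); (2, 0, 0); (2, 2, 2); (0, 0, 1))


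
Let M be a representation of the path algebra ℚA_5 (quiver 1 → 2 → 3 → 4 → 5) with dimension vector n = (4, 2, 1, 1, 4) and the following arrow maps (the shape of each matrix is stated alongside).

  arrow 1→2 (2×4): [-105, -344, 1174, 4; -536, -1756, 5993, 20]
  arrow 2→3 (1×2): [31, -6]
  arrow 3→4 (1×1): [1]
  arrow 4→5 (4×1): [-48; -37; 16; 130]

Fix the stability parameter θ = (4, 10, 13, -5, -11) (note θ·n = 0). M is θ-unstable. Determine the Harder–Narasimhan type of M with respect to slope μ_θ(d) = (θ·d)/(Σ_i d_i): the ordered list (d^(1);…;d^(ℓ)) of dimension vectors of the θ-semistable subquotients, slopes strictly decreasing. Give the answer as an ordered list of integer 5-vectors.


Via rank(M_{q-1}∘⋯∘M_p): M ≅ I[1,1]^2, I[1,2], I[1,5], I[5,5]^3.
μ_θ-semistable layers: μ^(1)=10; μ^(2)=4; μ^(3)=11/5; μ^(4)=-11

((0, 1, 0, 0, 0); (3, 0, 0, 0, 0); (1, 1, 1, 1, 1); (0, 0, 0, 0, 3))


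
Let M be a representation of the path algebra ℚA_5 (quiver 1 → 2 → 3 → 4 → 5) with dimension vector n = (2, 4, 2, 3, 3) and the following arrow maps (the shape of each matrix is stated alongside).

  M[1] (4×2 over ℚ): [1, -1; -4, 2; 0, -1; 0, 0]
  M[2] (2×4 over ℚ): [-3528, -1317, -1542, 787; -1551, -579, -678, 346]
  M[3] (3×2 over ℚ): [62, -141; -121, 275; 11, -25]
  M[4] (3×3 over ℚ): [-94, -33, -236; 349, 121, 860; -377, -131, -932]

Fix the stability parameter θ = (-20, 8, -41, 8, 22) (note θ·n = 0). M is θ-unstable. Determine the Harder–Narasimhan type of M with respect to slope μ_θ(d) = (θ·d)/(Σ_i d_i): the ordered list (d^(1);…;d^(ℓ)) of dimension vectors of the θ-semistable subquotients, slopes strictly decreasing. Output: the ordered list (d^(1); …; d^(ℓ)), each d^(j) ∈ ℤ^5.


Barcode: M ≅ I[1,2], I[1,5], I[2,2], I[2,5], I[4,5]. HN layers by μ_θ (4 steps, strictly decreasing):
  μ^(1)=22; μ^(2)=8; μ^(3)=-33/2; μ^(4)=-20

((0, 0, 0, 0, 3); (0, 2, 0, 3, 0); (0, 2, 2, 0, 0); (2, 0, 0, 0, 0))


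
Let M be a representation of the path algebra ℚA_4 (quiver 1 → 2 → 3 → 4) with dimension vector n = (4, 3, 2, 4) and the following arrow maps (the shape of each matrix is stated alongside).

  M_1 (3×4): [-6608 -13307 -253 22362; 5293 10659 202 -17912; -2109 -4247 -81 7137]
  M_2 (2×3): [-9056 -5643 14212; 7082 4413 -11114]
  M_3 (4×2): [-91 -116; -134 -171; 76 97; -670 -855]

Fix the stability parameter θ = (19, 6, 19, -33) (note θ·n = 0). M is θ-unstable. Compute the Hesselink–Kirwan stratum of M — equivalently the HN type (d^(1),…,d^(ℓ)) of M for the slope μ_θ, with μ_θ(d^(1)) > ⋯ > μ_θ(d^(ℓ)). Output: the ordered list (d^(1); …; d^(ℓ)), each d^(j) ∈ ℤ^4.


Via rank(M_{q-1}∘⋯∘M_p): M ≅ I[1,1], I[1,2], I[1,4]^2, I[4,4]^2.
μ_θ-semistable layers: μ^(1)=19; μ^(2)=25/2; μ^(3)=11/4; μ^(4)=-33

((1, 0, 0, 0); (1, 1, 0, 0); (2, 2, 2, 2); (0, 0, 0, 2))


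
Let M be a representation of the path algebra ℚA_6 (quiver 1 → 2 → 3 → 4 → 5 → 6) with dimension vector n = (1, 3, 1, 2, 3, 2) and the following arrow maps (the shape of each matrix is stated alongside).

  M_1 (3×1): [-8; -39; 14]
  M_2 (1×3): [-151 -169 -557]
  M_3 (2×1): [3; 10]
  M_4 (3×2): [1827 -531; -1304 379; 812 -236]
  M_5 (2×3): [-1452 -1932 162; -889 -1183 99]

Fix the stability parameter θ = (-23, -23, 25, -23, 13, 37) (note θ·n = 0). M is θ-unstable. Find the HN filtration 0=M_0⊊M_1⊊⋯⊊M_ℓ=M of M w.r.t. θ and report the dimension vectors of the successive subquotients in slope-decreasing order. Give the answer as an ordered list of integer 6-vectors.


Barcode: M ≅ I[1,6], I[2,2]^2, I[4,5], I[5,6]. HN layers by μ_θ (4 steps, strictly decreasing):
  μ^(1)=37; μ^(2)=13; μ^(3)=1; μ^(4)=-23

((0, 0, 0, 0, 0, 2); (0, 0, 0, 0, 3, 0); (0, 0, 1, 1, 0, 0); (1, 3, 0, 1, 0, 0))


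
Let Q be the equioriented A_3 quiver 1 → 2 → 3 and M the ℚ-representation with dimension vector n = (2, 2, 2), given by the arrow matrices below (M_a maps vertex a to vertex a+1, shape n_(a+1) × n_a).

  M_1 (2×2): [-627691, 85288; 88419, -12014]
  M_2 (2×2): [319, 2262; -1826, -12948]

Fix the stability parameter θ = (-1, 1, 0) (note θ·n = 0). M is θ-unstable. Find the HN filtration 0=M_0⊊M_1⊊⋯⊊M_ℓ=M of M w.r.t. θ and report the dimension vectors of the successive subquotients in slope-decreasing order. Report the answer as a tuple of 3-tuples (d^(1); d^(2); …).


Via rank(M_{q-1}∘⋯∘M_p): M ≅ I[1,2], I[1,3], I[3,3].
μ_θ-semistable layers: μ^(1)=1; μ^(2)=1/2; μ^(3)=0; μ^(4)=-1

((0, 1, 0); (0, 1, 1); (0, 0, 1); (2, 0, 0))


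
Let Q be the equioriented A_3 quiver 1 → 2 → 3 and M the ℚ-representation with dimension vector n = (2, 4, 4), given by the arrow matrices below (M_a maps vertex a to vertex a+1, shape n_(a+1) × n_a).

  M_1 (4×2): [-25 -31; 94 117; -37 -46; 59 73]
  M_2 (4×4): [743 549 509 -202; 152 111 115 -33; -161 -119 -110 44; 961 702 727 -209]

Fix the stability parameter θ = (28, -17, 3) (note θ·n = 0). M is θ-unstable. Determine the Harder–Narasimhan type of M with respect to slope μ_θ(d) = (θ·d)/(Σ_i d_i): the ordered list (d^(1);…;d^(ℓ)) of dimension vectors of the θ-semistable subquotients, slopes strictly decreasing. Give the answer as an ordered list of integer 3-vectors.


Interval decomposition of M: I[1,2], I[1,3], I[2,3]^2, I[3,3].
HN type (ℓ=4): μ^(1)=11/2; μ^(2)=14/3; μ^(3)=3; μ^(4)=-17

((1, 1, 0); (1, 1, 1); (0, 0, 3); (0, 2, 0))


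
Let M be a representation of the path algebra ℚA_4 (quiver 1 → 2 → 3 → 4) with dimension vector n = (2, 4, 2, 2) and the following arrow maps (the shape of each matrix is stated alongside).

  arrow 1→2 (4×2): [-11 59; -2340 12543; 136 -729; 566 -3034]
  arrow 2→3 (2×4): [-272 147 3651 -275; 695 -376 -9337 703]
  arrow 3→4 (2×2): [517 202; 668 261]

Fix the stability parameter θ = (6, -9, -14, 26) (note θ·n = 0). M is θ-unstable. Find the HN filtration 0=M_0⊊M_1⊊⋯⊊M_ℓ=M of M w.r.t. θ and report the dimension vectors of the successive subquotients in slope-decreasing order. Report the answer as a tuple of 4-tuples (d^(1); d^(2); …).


Barcode: M ≅ I[1,2], I[1,4], I[2,2], I[2,4]. HN layers by μ_θ (5 steps, strictly decreasing):
  μ^(1)=26; μ^(2)=-3/2; μ^(3)=-17/3; μ^(4)=-9; μ^(5)=-23/2

((0, 0, 0, 2); (1, 1, 0, 0); (1, 1, 1, 0); (0, 1, 0, 0); (0, 1, 1, 0))


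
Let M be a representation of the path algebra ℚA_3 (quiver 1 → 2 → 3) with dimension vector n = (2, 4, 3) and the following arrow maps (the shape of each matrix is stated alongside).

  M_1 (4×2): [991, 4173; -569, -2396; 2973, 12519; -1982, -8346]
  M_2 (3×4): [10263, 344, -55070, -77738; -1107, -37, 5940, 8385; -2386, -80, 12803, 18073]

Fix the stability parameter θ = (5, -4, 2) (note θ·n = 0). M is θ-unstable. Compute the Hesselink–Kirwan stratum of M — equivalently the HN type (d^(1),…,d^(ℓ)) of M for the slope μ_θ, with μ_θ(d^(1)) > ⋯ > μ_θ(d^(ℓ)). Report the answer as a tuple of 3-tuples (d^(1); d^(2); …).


Barcode: M ≅ I[1,3]^2, I[2,2], I[2,3]. HN layers by μ_θ (3 steps, strictly decreasing):
  μ^(1)=2; μ^(2)=1/2; μ^(3)=-4

((0, 0, 3); (2, 2, 0); (0, 2, 0))


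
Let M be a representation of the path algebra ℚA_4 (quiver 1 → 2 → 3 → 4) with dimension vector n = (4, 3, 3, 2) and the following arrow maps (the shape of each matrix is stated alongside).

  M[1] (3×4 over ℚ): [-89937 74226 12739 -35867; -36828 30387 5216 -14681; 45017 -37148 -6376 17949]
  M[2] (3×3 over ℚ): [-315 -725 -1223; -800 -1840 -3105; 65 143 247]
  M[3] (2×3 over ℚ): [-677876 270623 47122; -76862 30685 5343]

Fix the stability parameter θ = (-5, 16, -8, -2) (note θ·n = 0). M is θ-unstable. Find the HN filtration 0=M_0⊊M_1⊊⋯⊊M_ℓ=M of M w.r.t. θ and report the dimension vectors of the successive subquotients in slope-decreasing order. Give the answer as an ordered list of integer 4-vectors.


Via rank(M_{q-1}∘⋯∘M_p): M ≅ I[1,1], I[1,2], I[1,4]^2, I[3,3].
μ_θ-semistable layers: μ^(1)=16; μ^(2)=2; μ^(3)=-5; μ^(4)=-8

((0, 1, 0, 0); (0, 2, 2, 2); (4, 0, 0, 0); (0, 0, 1, 0))


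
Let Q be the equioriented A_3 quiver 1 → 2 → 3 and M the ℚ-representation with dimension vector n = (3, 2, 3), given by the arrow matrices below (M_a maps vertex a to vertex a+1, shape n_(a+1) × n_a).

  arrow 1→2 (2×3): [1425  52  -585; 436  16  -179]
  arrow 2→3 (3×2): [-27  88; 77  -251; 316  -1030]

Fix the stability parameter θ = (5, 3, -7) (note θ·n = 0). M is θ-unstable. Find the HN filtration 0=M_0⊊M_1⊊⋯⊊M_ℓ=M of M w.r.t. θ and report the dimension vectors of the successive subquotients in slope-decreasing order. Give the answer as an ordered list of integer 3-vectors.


Interval decomposition of M: I[1,1], I[1,3]^2, I[3,3].
HN type (ℓ=3): μ^(1)=5; μ^(2)=1/3; μ^(3)=-7

((1, 0, 0); (2, 2, 2); (0, 0, 1))


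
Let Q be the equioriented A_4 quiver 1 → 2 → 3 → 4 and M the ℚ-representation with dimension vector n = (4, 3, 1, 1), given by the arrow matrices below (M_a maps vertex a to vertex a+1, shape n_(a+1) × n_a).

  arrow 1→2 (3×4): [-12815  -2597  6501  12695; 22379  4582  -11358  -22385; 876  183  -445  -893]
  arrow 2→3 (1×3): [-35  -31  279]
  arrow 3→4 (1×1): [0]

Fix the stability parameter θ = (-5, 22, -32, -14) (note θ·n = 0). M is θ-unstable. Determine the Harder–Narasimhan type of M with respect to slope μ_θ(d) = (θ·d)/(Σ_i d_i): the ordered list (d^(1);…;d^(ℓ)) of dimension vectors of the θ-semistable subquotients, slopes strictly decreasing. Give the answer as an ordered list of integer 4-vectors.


Barcode: M ≅ I[1,1], I[1,2]^2, I[1,3], I[4,4]. HN layers by μ_θ (3 steps, strictly decreasing):
  μ^(1)=22; μ^(2)=-5; μ^(3)=-14

((0, 2, 0, 0); (4, 1, 1, 0); (0, 0, 0, 1))


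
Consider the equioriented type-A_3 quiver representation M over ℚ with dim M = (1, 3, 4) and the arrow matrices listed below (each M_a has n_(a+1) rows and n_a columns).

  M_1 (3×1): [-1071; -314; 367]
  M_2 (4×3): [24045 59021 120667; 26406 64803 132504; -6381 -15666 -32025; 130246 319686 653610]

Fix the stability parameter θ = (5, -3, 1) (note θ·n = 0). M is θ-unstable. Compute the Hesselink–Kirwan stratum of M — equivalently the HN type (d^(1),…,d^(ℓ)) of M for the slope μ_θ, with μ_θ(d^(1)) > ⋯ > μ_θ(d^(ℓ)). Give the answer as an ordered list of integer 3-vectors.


Interval decomposition of M: I[1,2], I[2,3]^2, I[3,3]^2.
HN type (ℓ=2): μ^(1)=1; μ^(2)=-3

((1, 1, 4); (0, 2, 0))


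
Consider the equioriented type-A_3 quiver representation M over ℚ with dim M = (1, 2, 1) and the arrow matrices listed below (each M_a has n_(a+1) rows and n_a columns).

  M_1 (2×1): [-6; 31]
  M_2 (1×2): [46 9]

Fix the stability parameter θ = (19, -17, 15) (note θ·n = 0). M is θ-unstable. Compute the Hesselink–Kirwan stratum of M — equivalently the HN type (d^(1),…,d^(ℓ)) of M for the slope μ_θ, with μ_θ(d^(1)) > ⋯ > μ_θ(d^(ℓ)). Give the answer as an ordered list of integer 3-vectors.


Via rank(M_{q-1}∘⋯∘M_p): M ≅ I[1,3], I[2,2].
μ_θ-semistable layers: μ^(1)=15; μ^(2)=1; μ^(3)=-17

((0, 0, 1); (1, 1, 0); (0, 1, 0))


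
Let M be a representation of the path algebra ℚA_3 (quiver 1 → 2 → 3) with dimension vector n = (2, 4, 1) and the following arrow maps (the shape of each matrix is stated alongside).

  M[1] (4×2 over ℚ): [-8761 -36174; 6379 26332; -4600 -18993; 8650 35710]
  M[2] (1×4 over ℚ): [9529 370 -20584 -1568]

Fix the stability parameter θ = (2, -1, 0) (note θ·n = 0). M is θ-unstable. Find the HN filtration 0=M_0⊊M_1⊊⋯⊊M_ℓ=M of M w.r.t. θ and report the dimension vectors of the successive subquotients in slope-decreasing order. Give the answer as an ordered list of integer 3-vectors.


Interval decomposition of M: I[1,2], I[1,3], I[2,2]^2.
HN type (ℓ=3): μ^(1)=1/2; μ^(2)=1/3; μ^(3)=-1

((1, 1, 0); (1, 1, 1); (0, 2, 0))


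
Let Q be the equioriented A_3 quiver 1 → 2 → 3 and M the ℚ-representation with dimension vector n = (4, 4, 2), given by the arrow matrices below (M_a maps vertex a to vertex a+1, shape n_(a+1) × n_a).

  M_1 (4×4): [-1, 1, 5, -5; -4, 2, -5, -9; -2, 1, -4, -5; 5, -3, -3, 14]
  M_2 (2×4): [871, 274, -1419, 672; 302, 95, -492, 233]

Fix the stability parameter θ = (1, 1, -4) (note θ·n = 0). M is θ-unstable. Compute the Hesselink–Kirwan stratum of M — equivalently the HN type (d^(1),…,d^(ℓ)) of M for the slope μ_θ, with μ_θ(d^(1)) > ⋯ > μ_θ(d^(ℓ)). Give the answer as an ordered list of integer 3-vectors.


Via rank(M_{q-1}∘⋯∘M_p): M ≅ I[1,2]^2, I[1,3]^2.
μ_θ-semistable layers: μ^(1)=1; μ^(2)=-2/3

((2, 2, 0); (2, 2, 2))


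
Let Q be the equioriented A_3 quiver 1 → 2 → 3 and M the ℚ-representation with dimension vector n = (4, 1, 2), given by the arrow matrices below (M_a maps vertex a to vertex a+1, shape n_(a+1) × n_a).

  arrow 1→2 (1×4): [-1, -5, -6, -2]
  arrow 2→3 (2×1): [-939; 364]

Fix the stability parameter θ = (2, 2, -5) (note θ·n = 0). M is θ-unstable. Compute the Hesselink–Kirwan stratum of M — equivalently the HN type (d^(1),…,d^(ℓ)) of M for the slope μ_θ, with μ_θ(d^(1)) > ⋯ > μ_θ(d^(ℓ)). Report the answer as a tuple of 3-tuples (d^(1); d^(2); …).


Barcode: M ≅ I[1,1]^3, I[1,3], I[3,3]. HN layers by μ_θ (3 steps, strictly decreasing):
  μ^(1)=2; μ^(2)=-1/3; μ^(3)=-5

((3, 0, 0); (1, 1, 1); (0, 0, 1))


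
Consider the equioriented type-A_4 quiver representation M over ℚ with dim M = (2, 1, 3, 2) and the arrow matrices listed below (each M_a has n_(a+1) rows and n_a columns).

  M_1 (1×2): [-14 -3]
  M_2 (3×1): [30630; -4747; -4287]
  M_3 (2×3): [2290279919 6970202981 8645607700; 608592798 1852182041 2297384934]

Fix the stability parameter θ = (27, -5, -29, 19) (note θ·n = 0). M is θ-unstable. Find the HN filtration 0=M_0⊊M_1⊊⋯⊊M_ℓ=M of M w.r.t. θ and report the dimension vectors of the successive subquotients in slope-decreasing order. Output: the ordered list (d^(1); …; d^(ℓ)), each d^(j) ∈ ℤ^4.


Barcode: M ≅ I[1,1], I[1,4], I[3,3], I[3,4]. HN layers by μ_θ (4 steps, strictly decreasing):
  μ^(1)=27; μ^(2)=19; μ^(3)=-7/3; μ^(4)=-29

((1, 0, 0, 0); (0, 0, 0, 2); (1, 1, 1, 0); (0, 0, 2, 0))


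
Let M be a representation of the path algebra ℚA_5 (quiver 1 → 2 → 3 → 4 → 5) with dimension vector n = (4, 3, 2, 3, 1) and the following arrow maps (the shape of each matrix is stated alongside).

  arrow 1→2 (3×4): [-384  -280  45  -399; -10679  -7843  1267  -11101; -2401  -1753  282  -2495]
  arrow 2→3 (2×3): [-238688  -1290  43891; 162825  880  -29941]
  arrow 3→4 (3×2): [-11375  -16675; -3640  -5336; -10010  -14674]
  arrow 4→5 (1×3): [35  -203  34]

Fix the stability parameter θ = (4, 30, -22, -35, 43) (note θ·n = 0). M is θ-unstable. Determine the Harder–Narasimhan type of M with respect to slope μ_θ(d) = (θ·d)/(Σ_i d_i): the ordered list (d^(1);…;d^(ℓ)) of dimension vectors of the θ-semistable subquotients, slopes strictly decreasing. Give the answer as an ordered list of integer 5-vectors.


Interval decomposition of M: I[1,1], I[1,2], I[1,3], I[1,5], I[4,4]^2.
HN type (ℓ=5): μ^(1)=43; μ^(2)=30; μ^(3)=4; μ^(4)=-23/4; μ^(5)=-35

((0, 0, 0, 0, 1); (0, 1, 0, 0, 0); (3, 1, 1, 0, 0); (1, 1, 1, 1, 0); (0, 0, 0, 2, 0))


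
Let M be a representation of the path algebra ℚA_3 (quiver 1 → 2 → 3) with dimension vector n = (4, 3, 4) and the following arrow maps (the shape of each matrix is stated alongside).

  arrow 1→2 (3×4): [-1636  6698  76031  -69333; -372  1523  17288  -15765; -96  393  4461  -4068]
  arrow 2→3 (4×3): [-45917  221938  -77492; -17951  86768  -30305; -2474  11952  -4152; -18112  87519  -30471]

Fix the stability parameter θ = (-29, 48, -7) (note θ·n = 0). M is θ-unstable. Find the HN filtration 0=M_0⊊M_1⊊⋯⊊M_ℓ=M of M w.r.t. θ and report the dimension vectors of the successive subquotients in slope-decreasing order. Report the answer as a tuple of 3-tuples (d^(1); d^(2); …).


Interval decomposition of M: I[1,1]^2, I[1,3]^2, I[2,3], I[3,3].
HN type (ℓ=3): μ^(1)=41/2; μ^(2)=-7; μ^(3)=-29

((0, 3, 3); (0, 0, 1); (4, 0, 0))


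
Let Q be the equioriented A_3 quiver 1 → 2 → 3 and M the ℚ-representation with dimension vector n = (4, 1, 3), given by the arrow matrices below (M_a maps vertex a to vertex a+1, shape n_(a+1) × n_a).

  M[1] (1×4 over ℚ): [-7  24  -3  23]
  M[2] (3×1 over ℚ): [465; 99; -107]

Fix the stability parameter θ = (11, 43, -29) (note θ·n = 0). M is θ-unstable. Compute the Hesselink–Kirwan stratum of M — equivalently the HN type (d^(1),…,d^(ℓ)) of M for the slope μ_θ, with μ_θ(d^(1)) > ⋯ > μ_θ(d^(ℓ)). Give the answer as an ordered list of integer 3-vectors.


Via rank(M_{q-1}∘⋯∘M_p): M ≅ I[1,1]^3, I[1,3], I[3,3]^2.
μ_θ-semistable layers: μ^(1)=11; μ^(2)=25/3; μ^(3)=-29

((3, 0, 0); (1, 1, 1); (0, 0, 2))


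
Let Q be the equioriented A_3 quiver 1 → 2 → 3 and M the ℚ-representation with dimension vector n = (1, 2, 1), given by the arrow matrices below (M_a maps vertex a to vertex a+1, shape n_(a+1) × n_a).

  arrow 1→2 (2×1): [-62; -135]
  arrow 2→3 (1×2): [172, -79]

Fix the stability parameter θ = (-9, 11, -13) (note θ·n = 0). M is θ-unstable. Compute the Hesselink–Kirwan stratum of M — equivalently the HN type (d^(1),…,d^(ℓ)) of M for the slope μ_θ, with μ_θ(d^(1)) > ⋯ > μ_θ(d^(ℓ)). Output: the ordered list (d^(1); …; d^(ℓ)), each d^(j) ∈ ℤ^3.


Interval decomposition of M: I[1,3], I[2,2].
HN type (ℓ=3): μ^(1)=11; μ^(2)=-1; μ^(3)=-9

((0, 1, 0); (0, 1, 1); (1, 0, 0))


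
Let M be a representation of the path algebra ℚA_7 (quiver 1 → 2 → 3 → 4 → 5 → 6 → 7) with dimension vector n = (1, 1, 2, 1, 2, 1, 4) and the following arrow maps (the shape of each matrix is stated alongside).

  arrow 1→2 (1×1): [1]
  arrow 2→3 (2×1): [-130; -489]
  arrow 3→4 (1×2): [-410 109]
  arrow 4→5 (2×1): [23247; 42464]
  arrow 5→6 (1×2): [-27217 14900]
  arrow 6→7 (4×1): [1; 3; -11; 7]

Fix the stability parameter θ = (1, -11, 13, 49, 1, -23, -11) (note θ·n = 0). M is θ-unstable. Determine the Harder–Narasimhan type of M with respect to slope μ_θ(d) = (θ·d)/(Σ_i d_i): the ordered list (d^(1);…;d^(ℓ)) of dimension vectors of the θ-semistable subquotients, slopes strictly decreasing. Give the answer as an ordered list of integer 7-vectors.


Barcode: M ≅ I[1,7], I[3,3], I[5,5], I[7,7]^3. HN layers by μ_θ (5 steps, strictly decreasing):
  μ^(1)=13; μ^(2)=29/5; μ^(3)=1; μ^(4)=-5; μ^(5)=-11

((0, 0, 1, 0, 0, 0, 0); (0, 0, 1, 1, 1, 1, 1); (0, 0, 0, 0, 1, 0, 0); (1, 1, 0, 0, 0, 0, 0); (0, 0, 0, 0, 0, 0, 3))


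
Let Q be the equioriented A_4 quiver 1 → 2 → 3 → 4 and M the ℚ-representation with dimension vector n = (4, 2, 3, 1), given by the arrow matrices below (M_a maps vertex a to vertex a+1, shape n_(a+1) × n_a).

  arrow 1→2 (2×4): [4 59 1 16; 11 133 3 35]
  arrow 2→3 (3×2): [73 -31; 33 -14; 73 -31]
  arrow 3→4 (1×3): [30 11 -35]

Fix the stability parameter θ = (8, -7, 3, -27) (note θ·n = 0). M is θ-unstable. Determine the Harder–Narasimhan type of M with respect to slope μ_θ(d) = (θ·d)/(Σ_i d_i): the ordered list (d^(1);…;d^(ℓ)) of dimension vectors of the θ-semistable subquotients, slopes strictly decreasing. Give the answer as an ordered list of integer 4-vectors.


Interval decomposition of M: I[1,1]^2, I[1,3], I[1,4], I[3,3].
HN type (ℓ=4): μ^(1)=8; μ^(2)=3; μ^(3)=1/2; μ^(4)=-23/4

((2, 0, 0, 0); (0, 0, 2, 0); (1, 1, 0, 0); (1, 1, 1, 1))


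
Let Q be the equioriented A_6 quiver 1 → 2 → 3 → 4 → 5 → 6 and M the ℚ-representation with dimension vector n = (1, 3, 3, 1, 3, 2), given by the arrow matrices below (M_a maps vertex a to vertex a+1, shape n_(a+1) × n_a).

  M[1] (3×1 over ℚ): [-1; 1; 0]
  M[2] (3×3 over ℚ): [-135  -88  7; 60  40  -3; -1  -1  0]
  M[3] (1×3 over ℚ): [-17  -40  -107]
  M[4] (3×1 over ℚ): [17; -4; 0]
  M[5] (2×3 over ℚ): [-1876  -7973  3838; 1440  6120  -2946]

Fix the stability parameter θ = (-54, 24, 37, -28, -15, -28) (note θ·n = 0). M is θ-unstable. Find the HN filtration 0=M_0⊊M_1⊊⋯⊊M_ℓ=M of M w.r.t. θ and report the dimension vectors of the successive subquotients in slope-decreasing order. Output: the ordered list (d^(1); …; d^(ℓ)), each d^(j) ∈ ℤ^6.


Interval decomposition of M: I[1,5], I[2,3]^2, I[5,6]^2.
HN type (ℓ=5): μ^(1)=37; μ^(2)=24; μ^(3)=9/2; μ^(4)=-43/2; μ^(5)=-54

((0, 0, 2, 0, 0, 0); (0, 2, 0, 0, 0, 0); (0, 1, 1, 1, 1, 0); (0, 0, 0, 0, 2, 2); (1, 0, 0, 0, 0, 0))


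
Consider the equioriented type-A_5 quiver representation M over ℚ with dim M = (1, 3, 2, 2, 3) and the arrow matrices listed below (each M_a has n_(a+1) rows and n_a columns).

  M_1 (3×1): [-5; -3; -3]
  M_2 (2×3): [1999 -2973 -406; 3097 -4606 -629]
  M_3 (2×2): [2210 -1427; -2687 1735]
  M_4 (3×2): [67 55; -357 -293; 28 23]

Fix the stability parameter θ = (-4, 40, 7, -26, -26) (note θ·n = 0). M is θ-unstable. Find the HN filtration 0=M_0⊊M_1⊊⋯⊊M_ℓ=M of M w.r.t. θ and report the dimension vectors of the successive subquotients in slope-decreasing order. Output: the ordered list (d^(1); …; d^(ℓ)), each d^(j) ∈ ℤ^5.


Via rank(M_{q-1}∘⋯∘M_p): M ≅ I[1,5], I[2,2], I[2,5], I[5,5].
μ_θ-semistable layers: μ^(1)=40; μ^(2)=-5/4; μ^(3)=-4; μ^(4)=-26

((0, 1, 0, 0, 0); (0, 2, 2, 2, 2); (1, 0, 0, 0, 0); (0, 0, 0, 0, 1))


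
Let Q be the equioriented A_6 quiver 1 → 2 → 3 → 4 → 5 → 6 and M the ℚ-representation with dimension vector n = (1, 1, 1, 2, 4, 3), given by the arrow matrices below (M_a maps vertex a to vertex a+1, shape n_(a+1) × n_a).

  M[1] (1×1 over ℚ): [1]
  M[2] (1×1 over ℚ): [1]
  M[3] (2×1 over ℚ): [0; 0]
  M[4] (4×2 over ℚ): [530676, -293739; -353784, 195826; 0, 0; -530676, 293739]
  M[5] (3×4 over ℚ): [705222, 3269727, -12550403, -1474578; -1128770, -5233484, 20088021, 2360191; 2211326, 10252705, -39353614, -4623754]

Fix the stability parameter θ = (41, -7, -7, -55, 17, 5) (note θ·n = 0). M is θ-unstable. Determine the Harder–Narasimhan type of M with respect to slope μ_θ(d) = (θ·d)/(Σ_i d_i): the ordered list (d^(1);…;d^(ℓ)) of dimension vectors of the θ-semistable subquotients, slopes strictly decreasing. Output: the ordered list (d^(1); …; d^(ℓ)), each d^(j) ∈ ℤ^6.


Interval decomposition of M: I[1,3], I[4,4], I[4,6], I[5,5], I[5,6]^2.
HN type (ℓ=4): μ^(1)=17; μ^(2)=11; μ^(3)=9; μ^(4)=-55

((0, 0, 0, 0, 1, 0); (0, 0, 0, 0, 3, 3); (1, 1, 1, 0, 0, 0); (0, 0, 0, 2, 0, 0))


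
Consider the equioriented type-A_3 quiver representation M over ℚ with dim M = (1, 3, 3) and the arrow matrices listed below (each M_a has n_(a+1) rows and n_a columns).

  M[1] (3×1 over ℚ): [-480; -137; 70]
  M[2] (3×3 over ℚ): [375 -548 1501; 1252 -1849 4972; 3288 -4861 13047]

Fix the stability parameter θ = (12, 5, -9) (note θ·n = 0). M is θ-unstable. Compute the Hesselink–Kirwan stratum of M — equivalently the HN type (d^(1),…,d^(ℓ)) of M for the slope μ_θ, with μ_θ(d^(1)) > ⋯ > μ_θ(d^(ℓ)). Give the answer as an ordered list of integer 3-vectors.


Interval decomposition of M: I[1,3], I[2,3]^2.
HN type (ℓ=2): μ^(1)=8/3; μ^(2)=-2

((1, 1, 1); (0, 2, 2))


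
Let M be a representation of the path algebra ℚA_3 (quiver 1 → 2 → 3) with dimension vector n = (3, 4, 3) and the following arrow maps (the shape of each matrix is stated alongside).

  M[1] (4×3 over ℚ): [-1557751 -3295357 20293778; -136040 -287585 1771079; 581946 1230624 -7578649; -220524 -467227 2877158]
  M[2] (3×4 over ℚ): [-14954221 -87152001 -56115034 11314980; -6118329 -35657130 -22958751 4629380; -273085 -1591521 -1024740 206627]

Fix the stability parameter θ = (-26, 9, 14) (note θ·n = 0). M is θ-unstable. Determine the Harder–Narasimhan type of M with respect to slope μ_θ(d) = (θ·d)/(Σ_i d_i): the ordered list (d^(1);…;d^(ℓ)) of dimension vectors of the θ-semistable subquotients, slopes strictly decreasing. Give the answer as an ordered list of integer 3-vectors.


Interval decomposition of M: I[1,3]^3, I[2,2].
HN type (ℓ=3): μ^(1)=14; μ^(2)=9; μ^(3)=-26

((0, 0, 3); (0, 4, 0); (3, 0, 0))


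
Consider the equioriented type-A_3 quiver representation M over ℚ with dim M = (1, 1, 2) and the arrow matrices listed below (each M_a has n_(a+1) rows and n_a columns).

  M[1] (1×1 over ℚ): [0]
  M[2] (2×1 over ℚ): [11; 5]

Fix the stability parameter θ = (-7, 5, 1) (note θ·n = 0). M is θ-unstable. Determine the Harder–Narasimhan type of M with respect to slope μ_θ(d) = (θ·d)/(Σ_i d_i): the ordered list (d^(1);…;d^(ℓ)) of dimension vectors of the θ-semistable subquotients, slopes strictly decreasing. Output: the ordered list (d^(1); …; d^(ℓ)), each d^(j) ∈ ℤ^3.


Barcode: M ≅ I[1,1], I[2,3], I[3,3]. HN layers by μ_θ (3 steps, strictly decreasing):
  μ^(1)=3; μ^(2)=1; μ^(3)=-7

((0, 1, 1); (0, 0, 1); (1, 0, 0))


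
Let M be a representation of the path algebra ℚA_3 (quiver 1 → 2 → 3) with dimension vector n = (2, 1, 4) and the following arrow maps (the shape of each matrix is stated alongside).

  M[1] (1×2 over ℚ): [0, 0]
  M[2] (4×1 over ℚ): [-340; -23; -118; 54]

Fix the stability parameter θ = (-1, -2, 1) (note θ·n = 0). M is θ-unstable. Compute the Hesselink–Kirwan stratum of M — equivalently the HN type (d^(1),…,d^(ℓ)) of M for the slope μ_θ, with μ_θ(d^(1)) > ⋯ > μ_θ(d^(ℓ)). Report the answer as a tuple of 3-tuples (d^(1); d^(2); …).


Barcode: M ≅ I[1,1]^2, I[2,3], I[3,3]^3. HN layers by μ_θ (3 steps, strictly decreasing):
  μ^(1)=1; μ^(2)=-1; μ^(3)=-2

((0, 0, 4); (2, 0, 0); (0, 1, 0))


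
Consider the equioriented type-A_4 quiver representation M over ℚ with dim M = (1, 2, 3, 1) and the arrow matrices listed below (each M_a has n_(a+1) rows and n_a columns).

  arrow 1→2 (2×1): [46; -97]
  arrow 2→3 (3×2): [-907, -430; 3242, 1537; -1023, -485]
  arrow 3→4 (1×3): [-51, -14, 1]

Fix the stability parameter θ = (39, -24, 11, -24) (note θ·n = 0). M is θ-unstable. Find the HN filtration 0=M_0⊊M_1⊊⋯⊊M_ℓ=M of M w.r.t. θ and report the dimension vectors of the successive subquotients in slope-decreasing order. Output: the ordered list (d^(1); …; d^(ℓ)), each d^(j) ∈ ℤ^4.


Interval decomposition of M: I[1,4], I[2,3], I[3,3].
HN type (ℓ=3): μ^(1)=11; μ^(2)=1/2; μ^(3)=-24

((0, 0, 2, 0); (1, 1, 1, 1); (0, 1, 0, 0))


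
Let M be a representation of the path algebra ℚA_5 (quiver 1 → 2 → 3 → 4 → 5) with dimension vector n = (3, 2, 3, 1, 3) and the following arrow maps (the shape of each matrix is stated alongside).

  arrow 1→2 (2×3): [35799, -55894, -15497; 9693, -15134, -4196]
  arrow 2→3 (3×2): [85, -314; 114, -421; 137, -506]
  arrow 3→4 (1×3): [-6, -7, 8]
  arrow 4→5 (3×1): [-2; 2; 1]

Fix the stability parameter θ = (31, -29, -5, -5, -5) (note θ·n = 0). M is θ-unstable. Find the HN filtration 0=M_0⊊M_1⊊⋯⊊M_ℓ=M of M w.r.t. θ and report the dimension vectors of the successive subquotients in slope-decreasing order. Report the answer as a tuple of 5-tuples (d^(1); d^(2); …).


Interval decomposition of M: I[1,1], I[1,3], I[1,5], I[3,3], I[5,5]^2.
HN type (ℓ=4): μ^(1)=31; μ^(2)=-1; μ^(3)=-13/5; μ^(4)=-5

((1, 0, 0, 0, 0); (1, 1, 1, 0, 0); (1, 1, 1, 1, 1); (0, 0, 1, 0, 2))


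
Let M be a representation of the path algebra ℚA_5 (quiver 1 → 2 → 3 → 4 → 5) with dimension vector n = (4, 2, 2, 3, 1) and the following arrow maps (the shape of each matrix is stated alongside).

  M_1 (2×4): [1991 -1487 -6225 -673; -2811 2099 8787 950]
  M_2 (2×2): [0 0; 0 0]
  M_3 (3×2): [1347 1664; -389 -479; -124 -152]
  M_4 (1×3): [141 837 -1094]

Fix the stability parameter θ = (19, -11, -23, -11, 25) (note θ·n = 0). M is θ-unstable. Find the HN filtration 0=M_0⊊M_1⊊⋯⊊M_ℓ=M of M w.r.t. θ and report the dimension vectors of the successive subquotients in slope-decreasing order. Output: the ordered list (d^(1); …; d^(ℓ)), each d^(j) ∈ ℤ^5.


Interval decomposition of M: I[1,1]^2, I[1,2]^2, I[3,4], I[3,5], I[4,4].
HN type (ℓ=5): μ^(1)=25; μ^(2)=19; μ^(3)=4; μ^(4)=-11; μ^(5)=-23

((0, 0, 0, 0, 1); (2, 0, 0, 0, 0); (2, 2, 0, 0, 0); (0, 0, 0, 3, 0); (0, 0, 2, 0, 0))


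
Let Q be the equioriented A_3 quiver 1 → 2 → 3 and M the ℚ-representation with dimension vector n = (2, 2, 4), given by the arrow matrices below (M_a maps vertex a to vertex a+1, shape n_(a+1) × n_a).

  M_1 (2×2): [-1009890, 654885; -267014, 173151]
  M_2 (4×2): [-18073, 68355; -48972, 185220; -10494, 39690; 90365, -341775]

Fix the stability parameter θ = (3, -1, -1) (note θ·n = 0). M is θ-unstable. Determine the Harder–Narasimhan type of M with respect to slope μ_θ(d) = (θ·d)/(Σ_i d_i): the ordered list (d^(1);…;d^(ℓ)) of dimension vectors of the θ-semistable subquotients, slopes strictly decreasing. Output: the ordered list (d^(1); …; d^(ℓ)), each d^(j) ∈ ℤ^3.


Interval decomposition of M: I[1,1], I[1,2], I[2,3], I[3,3]^3.
HN type (ℓ=3): μ^(1)=3; μ^(2)=1; μ^(3)=-1

((1, 0, 0); (1, 1, 0); (0, 1, 4))


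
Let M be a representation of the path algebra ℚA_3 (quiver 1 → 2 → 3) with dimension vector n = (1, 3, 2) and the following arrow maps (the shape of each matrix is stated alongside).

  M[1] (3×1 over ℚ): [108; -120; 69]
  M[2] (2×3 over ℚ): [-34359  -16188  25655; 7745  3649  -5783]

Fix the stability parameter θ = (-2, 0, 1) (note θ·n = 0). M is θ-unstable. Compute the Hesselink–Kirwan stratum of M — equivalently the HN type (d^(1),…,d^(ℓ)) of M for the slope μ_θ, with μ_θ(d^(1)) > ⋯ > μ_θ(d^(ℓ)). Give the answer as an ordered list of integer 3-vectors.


Barcode: M ≅ I[1,3], I[2,2], I[2,3]. HN layers by μ_θ (3 steps, strictly decreasing):
  μ^(1)=1; μ^(2)=0; μ^(3)=-2

((0, 0, 2); (0, 3, 0); (1, 0, 0))


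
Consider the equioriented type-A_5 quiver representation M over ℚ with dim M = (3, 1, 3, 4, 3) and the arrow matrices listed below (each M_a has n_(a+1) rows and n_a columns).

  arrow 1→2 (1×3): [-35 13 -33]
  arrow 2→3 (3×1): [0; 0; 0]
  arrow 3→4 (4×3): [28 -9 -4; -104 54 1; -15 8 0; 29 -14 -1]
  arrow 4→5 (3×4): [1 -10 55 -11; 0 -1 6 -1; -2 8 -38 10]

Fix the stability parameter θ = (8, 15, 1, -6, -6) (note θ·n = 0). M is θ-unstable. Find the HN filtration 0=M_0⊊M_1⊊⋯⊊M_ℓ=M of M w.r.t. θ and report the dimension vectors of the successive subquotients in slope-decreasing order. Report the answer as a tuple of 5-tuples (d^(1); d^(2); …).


Barcode: M ≅ I[1,1]^2, I[1,2], I[3,4], I[3,5]^2, I[4,4], I[5,5]. HN layers by μ_θ (5 steps, strictly decreasing):
  μ^(1)=15; μ^(2)=8; μ^(3)=-5/2; μ^(4)=-11/3; μ^(5)=-6

((0, 1, 0, 0, 0); (3, 0, 0, 0, 0); (0, 0, 1, 1, 0); (0, 0, 2, 2, 2); (0, 0, 0, 1, 1))


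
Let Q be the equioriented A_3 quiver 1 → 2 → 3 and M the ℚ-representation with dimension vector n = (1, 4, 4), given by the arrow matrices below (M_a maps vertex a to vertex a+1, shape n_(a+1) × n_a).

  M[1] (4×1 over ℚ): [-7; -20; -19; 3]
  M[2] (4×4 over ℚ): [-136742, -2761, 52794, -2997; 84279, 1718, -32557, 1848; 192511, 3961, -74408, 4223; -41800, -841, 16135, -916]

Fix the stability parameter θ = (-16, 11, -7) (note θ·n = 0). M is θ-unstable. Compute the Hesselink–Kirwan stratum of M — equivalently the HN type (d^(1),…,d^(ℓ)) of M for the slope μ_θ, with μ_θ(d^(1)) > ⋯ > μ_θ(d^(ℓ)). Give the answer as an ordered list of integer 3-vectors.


Interval decomposition of M: I[1,3], I[2,3]^3.
HN type (ℓ=2): μ^(1)=2; μ^(2)=-16

((0, 4, 4); (1, 0, 0))


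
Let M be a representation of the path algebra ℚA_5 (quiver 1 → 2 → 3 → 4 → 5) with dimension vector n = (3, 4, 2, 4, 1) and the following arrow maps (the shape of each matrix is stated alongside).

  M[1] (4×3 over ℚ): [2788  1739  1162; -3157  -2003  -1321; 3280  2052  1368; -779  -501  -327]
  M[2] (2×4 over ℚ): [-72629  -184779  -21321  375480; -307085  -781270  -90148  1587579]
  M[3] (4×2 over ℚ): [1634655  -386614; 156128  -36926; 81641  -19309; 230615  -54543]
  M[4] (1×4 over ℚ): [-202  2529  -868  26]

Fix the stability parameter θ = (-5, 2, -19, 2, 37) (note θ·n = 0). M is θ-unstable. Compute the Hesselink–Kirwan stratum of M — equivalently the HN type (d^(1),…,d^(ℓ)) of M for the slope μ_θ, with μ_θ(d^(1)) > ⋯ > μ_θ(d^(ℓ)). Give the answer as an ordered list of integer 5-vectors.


Via rank(M_{q-1}∘⋯∘M_p): M ≅ I[1,1], I[1,4], I[1,5], I[2,2]^2, I[4,4]^2.
μ_θ-semistable layers: μ^(1)=37; μ^(2)=2; μ^(3)=-5; μ^(4)=-22/3

((0, 0, 0, 0, 1); (0, 2, 0, 4, 0); (1, 0, 0, 0, 0); (2, 2, 2, 0, 0))


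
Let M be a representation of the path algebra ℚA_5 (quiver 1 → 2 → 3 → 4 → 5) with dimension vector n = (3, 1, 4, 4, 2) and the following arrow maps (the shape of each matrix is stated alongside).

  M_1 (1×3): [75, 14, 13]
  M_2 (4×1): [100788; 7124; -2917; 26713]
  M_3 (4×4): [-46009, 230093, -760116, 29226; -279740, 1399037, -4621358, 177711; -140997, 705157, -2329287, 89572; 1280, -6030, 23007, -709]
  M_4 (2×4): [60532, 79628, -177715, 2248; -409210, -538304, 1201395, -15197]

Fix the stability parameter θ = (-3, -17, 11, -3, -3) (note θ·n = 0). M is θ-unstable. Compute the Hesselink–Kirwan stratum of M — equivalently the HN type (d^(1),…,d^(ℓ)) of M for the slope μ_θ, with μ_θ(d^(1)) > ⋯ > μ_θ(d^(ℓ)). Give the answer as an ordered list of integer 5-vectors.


Via rank(M_{q-1}∘⋯∘M_p): M ≅ I[1,1]^2, I[1,5], I[3,4]^2, I[3,5].
μ_θ-semistable layers: μ^(1)=4; μ^(2)=5/3; μ^(3)=-3; μ^(4)=-10

((0, 0, 2, 2, 0); (0, 0, 2, 2, 2); (2, 0, 0, 0, 0); (1, 1, 0, 0, 0))
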